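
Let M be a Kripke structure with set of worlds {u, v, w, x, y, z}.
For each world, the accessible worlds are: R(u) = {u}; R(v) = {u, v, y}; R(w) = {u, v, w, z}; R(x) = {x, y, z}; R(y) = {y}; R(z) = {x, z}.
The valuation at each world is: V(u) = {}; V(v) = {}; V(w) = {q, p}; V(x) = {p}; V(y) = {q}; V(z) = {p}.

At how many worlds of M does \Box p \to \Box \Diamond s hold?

5

Let φ = \Box p \to \Box \Diamond s. Evaluate φ at each world:
  u (successors {u}): φ is true.
  v (successors {u, v, y}): φ is true.
  w (successors {u, v, w, z}): φ is true.
  x (successors {x, y, z}): φ is true.
  y (successors {y}): φ is true.
  z (successors {x, z}): φ is false.
For instance, at x:
  At x: \Box p is false, \Box \Diamond s is false, so \Box p \to \Box \Diamond s is true.
    At x: \Box p requires p at every successor {x, y, z}.
      p fails at y, so \Box p is false at x.
    At x: \Box \Diamond s requires \Diamond s at every successor {x, y, z}.
      \Diamond s fails at x, so \Box \Diamond s is false at x.
Satisfying worlds: {u, v, w, x, y}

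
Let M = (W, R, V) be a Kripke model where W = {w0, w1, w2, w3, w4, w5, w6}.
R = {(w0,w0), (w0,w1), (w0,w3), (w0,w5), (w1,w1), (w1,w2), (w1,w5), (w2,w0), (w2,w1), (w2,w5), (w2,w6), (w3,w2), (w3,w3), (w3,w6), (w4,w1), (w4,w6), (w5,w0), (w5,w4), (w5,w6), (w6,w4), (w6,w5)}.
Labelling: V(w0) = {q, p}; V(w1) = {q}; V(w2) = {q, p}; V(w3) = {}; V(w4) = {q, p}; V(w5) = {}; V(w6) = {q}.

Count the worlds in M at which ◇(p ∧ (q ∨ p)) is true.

Let φ = ◇(p ∧ (q ∨ p)). Evaluate φ at each world:
  w0 (successors {w0, w1, w3, w5}): φ is true.
  w1 (successors {w1, w2, w5}): φ is true.
  w2 (successors {w0, w1, w5, w6}): φ is true.
  w3 (successors {w2, w3, w6}): φ is true.
  w4 (successors {w1, w6}): φ is false.
  w5 (successors {w0, w4, w6}): φ is true.
  w6 (successors {w4, w5}): φ is true.
For instance, at w3:
  At w3: ◇(p ∧ (q ∨ p)) requires p ∧ (q ∨ p) at some successor in {w2, w3, w6}.
    p ∧ (q ∨ p) holds at w2, so ◇(p ∧ (q ∨ p)) is true at w3.
Satisfying worlds: {w0, w1, w2, w3, w5, w6}

6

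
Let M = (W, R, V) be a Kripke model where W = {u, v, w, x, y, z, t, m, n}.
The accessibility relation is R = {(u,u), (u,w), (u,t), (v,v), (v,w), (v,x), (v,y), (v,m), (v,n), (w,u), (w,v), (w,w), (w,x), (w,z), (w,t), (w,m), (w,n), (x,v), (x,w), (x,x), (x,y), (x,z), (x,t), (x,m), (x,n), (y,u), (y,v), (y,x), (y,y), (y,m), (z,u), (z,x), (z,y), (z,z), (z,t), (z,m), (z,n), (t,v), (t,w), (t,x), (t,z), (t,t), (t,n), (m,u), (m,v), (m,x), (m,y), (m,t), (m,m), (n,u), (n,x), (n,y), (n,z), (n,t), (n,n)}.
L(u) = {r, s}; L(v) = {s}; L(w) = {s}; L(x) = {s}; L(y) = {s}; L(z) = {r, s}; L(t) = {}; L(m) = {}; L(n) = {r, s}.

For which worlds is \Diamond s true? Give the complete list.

u, v, w, x, y, z, t, m, n

Let φ = \Diamond s. Evaluate φ at each world:
  u (successors {u, w, t}): φ is true.
  v (successors {v, w, x, y, m, n}): φ is true.
  w (successors {u, v, w, x, z, t, m, n}): φ is true.
  x (successors {v, w, x, y, z, t, m, n}): φ is true.
  y (successors {u, v, x, y, m}): φ is true.
  z (successors {u, x, y, z, t, m, n}): φ is true.
  t (successors {v, w, x, z, t, n}): φ is true.
  m (successors {u, v, x, y, t, m}): φ is true.
  n (successors {u, x, y, z, t, n}): φ is true.
For instance, at z:
  At z: \Diamond s requires s at some successor in {u, x, y, z, t, m, n}.
    s holds at u, so \Diamond s is true at z.
Satisfying worlds: {u, v, w, x, y, z, t, m, n}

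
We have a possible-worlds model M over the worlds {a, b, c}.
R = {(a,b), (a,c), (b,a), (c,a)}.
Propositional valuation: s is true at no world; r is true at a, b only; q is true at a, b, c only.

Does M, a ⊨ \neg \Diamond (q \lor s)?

Recall that \Diamond ψ holds at a world iff ψ holds at some accessible world.
At a: \Diamond (q \lor s) is true, so \neg \Diamond (q \lor s) is false.
  At a: \Diamond (q \lor s) requires q \lor s at some successor in {b, c}.
    q \lor s holds at b, so \Diamond (q \lor s) is true at a.

No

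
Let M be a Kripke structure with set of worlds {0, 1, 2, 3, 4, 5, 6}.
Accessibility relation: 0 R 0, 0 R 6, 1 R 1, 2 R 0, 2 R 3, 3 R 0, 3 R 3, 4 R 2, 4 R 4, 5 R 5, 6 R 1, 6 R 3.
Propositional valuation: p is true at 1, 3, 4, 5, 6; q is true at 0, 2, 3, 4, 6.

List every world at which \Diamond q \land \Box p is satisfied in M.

6

Let φ = \Diamond q \land \Box p. Evaluate φ at each world:
  0 (successors {0, 6}): φ is false.
  1 (successors {1}): φ is false.
  2 (successors {0, 3}): φ is false.
  3 (successors {0, 3}): φ is false.
  4 (successors {2, 4}): φ is false.
  5 (successors {5}): φ is false.
  6 (successors {1, 3}): φ is true.
For instance, at 3:
  At 3: \Diamond q is true, \Box p is false, so \Diamond q \land \Box p is false.
    At 3: \Diamond q requires q at some successor in {0, 3}.
      q holds at 0, so \Diamond q is true at 3.
    At 3: \Box p requires p at every successor {0, 3}.
      p fails at 0, so \Box p is false at 3.
Satisfying worlds: {6}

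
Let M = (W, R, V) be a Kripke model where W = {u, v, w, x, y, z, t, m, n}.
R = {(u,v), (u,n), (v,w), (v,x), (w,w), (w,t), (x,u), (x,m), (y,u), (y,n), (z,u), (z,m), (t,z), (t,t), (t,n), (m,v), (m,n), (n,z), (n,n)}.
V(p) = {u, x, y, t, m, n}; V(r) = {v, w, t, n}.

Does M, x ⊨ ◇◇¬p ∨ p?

At x: ◇◇¬p is true, p is true, so ◇◇¬p ∨ p is true.
  At x: ◇◇¬p requires ◇¬p at some successor in {u, m}.
    ◇¬p holds at u, so ◇◇¬p is true at x.
      At u: ◇¬p requires ¬p at some successor in {v, n}.
        ¬p holds at v, so ◇¬p is true at u.

Yes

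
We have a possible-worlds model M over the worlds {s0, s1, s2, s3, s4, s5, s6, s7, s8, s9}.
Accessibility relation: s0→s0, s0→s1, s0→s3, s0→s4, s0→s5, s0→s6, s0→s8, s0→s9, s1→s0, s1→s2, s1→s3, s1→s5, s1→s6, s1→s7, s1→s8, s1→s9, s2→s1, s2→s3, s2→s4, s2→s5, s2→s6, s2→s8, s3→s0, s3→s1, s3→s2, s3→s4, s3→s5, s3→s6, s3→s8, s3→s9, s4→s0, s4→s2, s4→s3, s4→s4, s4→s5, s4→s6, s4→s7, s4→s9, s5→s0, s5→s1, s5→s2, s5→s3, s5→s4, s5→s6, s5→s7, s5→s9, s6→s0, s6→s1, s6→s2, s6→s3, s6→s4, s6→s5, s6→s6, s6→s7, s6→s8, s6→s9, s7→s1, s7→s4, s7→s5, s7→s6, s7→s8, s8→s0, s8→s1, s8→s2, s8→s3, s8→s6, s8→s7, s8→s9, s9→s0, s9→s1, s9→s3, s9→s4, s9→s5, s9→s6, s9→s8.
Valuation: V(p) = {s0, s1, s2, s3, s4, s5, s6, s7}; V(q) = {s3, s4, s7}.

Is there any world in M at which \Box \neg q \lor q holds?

Yes

Let φ = \Box \neg q \lor q. Evaluate φ at each world:
  s0 (successors {s0, s1, s3, s4, s5, s6, s8, s9}): φ is false.
  s1 (successors {s0, s2, s3, s5, s6, s7, s8, s9}): φ is false.
  s2 (successors {s1, s3, s4, s5, s6, s8}): φ is false.
  s3 (successors {s0, s1, s2, s4, s5, s6, s8, s9}): φ is true.
  s4 (successors {s0, s2, s3, s4, s5, s6, s7, s9}): φ is true.
  s5 (successors {s0, s1, s2, s3, s4, s6, s7, s9}): φ is false.
  s6 (successors {s0, s1, s2, s3, s4, s5, s6, s7, s8, s9}): φ is false.
  s7 (successors {s1, s4, s5, s6, s8}): φ is true.
  s8 (successors {s0, s1, s2, s3, s6, s7, s9}): φ is false.
  s9 (successors {s0, s1, s3, s4, s5, s6, s8}): φ is false.
Detail at s3 (witness):
  At s3: \Box \neg q is false, q is true, so \Box \neg q \lor q is true.
    At s3: \Box \neg q requires \neg q at every successor {s0, s1, s2, s4, s5, s6, s8, s9}.
      \neg q fails at s4, so \Box \neg q is false at s3.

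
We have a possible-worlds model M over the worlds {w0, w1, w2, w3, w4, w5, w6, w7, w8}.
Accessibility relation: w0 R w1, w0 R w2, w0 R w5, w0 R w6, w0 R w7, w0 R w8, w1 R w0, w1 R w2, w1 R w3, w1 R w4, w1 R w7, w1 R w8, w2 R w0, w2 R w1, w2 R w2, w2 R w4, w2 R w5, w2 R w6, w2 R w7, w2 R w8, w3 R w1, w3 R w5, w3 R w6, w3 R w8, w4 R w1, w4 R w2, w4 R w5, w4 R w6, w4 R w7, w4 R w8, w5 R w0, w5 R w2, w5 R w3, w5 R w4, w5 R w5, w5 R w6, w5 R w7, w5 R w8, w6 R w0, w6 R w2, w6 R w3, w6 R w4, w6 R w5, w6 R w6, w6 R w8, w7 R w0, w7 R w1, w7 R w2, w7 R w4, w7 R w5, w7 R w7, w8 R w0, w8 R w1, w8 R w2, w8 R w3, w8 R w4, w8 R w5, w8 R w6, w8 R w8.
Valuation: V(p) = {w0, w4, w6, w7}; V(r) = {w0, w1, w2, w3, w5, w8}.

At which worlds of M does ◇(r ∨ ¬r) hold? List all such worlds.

w0, w1, w2, w3, w4, w5, w6, w7, w8

Recall that ◇ψ holds at a world iff ψ holds at some accessible world.
Let φ = ◇(r ∨ ¬r). Evaluate φ at each world:
  w0 (successors {w1, w2, w5, w6, w7, w8}): φ is true.
  w1 (successors {w0, w2, w3, w4, w7, w8}): φ is true.
  w2 (successors {w0, w1, w2, w4, w5, w6, w7, w8}): φ is true.
  w3 (successors {w1, w5, w6, w8}): φ is true.
  w4 (successors {w1, w2, w5, w6, w7, w8}): φ is true.
  w5 (successors {w0, w2, w3, w4, w5, w6, w7, w8}): φ is true.
  w6 (successors {w0, w2, w3, w4, w5, w6, w8}): φ is true.
  w7 (successors {w0, w1, w2, w4, w5, w7}): φ is true.
  w8 (successors {w0, w1, w2, w3, w4, w5, w6, w8}): φ is true.
For instance, at w6:
  At w6: ◇(r ∨ ¬r) requires r ∨ ¬r at some successor in {w0, w2, w3, w4, w5, w6, w8}.
    r ∨ ¬r holds at w0, so ◇(r ∨ ¬r) is true at w6.
Satisfying worlds: {w0, w1, w2, w3, w4, w5, w6, w7, w8}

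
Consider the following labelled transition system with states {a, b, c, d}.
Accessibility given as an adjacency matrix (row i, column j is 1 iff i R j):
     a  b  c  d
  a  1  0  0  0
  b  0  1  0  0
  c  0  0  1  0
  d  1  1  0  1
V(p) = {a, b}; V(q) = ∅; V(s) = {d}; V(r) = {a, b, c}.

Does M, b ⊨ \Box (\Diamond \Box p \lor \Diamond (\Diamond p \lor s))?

At b: \Box (\Diamond \Box p \lor \Diamond (\Diamond p \lor s)) requires \Diamond \Box p \lor \Diamond (\Diamond p \lor s) at every successor {b}.
    At b: \Diamond \Box p is true, \Diamond (\Diamond p \lor s) is true, so \Diamond \Box p \lor \Diamond (\Diamond p \lor s) is true.
      At b: \Diamond \Box p requires \Box p at some successor in {b}.
        \Box p holds at b, so \Diamond \Box p is true at b.
      At b: \Diamond (\Diamond p \lor s) requires \Diamond p \lor s at some successor in {b}.
        \Diamond p \lor s holds at b, so \Diamond (\Diamond p \lor s) is true at b.
So \Box (\Diamond \Box p \lor \Diamond (\Diamond p \lor s)) is true at b.

Yes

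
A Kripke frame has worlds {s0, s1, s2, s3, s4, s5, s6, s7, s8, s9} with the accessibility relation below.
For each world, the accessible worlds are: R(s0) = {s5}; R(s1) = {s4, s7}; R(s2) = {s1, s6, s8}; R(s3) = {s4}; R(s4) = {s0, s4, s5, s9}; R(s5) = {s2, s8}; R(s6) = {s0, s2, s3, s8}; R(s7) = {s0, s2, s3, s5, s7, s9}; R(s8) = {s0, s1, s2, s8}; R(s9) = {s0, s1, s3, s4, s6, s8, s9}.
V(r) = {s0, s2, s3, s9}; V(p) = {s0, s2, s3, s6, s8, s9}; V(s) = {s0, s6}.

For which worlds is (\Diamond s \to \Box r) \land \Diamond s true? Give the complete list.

Let φ = (\Diamond s \to \Box r) \land \Diamond s. Evaluate φ at each world:
  s0 (successors {s5}): φ is false.
  s1 (successors {s4, s7}): φ is false.
  s2 (successors {s1, s6, s8}): φ is false.
  s3 (successors {s4}): φ is false.
  s4 (successors {s0, s4, s5, s9}): φ is false.
  s5 (successors {s2, s8}): φ is false.
  s6 (successors {s0, s2, s3, s8}): φ is false.
  s7 (successors {s0, s2, s3, s5, s7, s9}): φ is false.
  s8 (successors {s0, s1, s2, s8}): φ is false.
  s9 (successors {s0, s1, s3, s4, s6, s8, s9}): φ is false.
For instance, at s9:
  At s9: \Diamond s \to \Box r is false, \Diamond s is true, so (\Diamond s \to \Box r) \land \Diamond s is false.
    At s9: \Diamond s is true, \Box r is false, so \Diamond s \to \Box r is false.
      At s9: \Diamond s requires s at some successor in {s0, s1, s3, s4, s6, s8, s9}.
        s holds at s0, so \Diamond s is true at s9.
      At s9: \Box r requires r at every successor {s0, s1, s3, s4, s6, s8, s9}.
        r fails at s1, so \Box r is false at s9.
    At s9: \Diamond s requires s at some successor in {s0, s1, s3, s4, s6, s8, s9}.
      s holds at s0, so \Diamond s is true at s9.
Satisfying worlds: none.

none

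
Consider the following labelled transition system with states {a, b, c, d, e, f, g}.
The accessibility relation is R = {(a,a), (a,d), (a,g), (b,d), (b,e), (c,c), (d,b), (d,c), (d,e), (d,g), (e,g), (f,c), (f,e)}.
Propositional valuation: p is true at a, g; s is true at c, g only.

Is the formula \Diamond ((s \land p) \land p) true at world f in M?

Recall that \Diamond ψ holds at a world iff ψ holds at some accessible world.
At f: \Diamond ((s \land p) \land p) requires (s \land p) \land p at some successor in {c, e}.
  At c: (s \land p) \land p is false.
  At e: (s \land p) \land p is false.
So \Diamond ((s \land p) \land p) is false at f.

No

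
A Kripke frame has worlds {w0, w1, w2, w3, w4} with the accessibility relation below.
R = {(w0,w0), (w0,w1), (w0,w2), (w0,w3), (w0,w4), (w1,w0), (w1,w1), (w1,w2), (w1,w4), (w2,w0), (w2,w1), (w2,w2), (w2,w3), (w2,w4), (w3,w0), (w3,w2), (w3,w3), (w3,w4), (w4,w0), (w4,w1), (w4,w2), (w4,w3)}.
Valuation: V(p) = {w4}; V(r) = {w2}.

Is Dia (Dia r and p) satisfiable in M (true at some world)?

Let φ = Dia (Dia r and p). Evaluate φ at each world:
  w0 (successors {w0, w1, w2, w3, w4}): φ is true.
  w1 (successors {w0, w1, w2, w4}): φ is true.
  w2 (successors {w0, w1, w2, w3, w4}): φ is true.
  w3 (successors {w0, w2, w3, w4}): φ is true.
  w4 (successors {w0, w1, w2, w3}): φ is false.
Detail at w0 (witness):
  At w0: Dia (Dia r and p) requires Dia r and p at some successor in {w0, w1, w2, w3, w4}.
    Dia r and p holds at w4, so Dia (Dia r and p) is true at w0.
      At w4: Dia r is true, p is true, so Dia r and p is true.

Yes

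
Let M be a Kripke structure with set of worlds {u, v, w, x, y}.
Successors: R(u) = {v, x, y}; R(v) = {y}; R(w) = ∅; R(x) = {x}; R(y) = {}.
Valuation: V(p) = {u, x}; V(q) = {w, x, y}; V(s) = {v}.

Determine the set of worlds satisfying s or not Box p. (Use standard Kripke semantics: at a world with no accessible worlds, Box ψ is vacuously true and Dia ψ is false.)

u, v

Let φ = s or not Box p. Evaluate φ at each world:
  u (successors {v, x, y}): φ is true.
  v (successors {y}): φ is true.
  w (successors ∅): φ is false.
  x (successors {x}): φ is false.
  y (successors ∅): φ is false.
For instance, at v:
  At v: s is true, not Box p is true, so s or not Box p is true.
    At v: Box p is false, so not Box p is true.
      At v: Box p requires p at every successor {y}.
        p fails at y, so Box p is false at v.
Satisfying worlds: {u, v}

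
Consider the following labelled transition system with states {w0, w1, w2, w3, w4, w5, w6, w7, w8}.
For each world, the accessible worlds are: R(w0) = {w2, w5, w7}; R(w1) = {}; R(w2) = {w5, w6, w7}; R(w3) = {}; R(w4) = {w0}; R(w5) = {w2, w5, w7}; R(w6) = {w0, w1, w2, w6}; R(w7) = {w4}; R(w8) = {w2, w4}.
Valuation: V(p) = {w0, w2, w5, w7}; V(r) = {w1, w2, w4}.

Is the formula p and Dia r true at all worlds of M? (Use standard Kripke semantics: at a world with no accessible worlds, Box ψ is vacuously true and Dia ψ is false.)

No

Let φ = p and Dia r. Evaluate φ at each world:
  w0 (successors {w2, w5, w7}): φ is true.
  w1 (successors ∅): φ is false.
  w2 (successors {w5, w6, w7}): φ is false.
  w3 (successors ∅): φ is false.
  w4 (successors {w0}): φ is false.
  w5 (successors {w2, w5, w7}): φ is true.
  w6 (successors {w0, w1, w2, w6}): φ is false.
  w7 (successors {w4}): φ is true.
  w8 (successors {w2, w4}): φ is false.
Detail at w1 (counterexample):
  At w1: p is false, Dia r is false, so p and Dia r is false.
    At w1: no accessible worlds, so Dia r is false.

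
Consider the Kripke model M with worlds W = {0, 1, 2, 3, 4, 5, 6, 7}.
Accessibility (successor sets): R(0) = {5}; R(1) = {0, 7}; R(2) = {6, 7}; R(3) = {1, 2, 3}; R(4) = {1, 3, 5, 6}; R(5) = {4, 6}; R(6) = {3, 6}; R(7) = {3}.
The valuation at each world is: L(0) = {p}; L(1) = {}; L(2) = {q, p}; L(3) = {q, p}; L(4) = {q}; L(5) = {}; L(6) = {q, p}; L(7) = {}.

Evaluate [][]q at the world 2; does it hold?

Recall that []ψ holds at a world iff ψ holds at every accessible world, and <>ψ holds iff ψ holds at some accessible world.
At 2: [][]q requires []q at every successor {6, 7}.
    At 6: []q requires q at every successor {3, 6}.
      At 3: q is true.
      At 6: q is true.
    So []q is true at 6.
    At 7: []q requires q at every successor {3}.
      At 3: q is true.
    So []q is true at 7.
So [][]q is true at 2.

Yes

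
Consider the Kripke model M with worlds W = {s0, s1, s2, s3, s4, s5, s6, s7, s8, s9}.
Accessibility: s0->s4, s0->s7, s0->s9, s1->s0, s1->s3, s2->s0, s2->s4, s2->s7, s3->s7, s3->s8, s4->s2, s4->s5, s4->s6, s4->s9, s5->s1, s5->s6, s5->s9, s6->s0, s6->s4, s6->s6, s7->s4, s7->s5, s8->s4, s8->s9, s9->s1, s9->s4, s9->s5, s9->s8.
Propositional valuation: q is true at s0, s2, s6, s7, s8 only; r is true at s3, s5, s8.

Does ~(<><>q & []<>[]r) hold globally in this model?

Yes

Let φ = ~(<><>q & []<>[]r). Evaluate φ at each world:
  s0 (successors {s4, s7, s9}): φ is true.
  s1 (successors {s0, s3}): φ is true.
  s2 (successors {s0, s4, s7}): φ is true.
  s3 (successors {s7, s8}): φ is true.
  s4 (successors {s2, s5, s6, s9}): φ is true.
  s5 (successors {s1, s6, s9}): φ is true.
  s6 (successors {s0, s4, s6}): φ is true.
  s7 (successors {s4, s5}): φ is true.
  s8 (successors {s4, s9}): φ is true.
  s9 (successors {s1, s4, s5, s8}): φ is true.
For instance, at s7:
  At s7: <><>q & []<>[]r is false, so ~(<><>q & []<>[]r) is true.
    At s7: <><>q is true, []<>[]r is false, so <><>q & []<>[]r is false.
      At s7: <><>q requires <>q at some successor in {s4, s5}.
        <>q holds at s4, so <><>q is true at s7.
      At s7: []<>[]r requires <>[]r at every successor {s4, s5}.
        <>[]r fails at s4, so []<>[]r is false at s7.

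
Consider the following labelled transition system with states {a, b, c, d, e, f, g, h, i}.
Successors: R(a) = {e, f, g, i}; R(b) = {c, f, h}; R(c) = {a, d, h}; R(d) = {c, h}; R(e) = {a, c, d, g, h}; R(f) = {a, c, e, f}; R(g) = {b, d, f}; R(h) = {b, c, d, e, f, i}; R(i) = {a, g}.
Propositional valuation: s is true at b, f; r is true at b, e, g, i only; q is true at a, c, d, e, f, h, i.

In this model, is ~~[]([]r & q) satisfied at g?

No

Recall that []ψ holds at a world iff ψ holds at every accessible world, and <>ψ holds iff ψ holds at some accessible world.
At g: ~[]([]r & q) is true, so ~~[]([]r & q) is false.
  At g: []([]r & q) is false, so ~[]([]r & q) is true.
    At g: []([]r & q) requires []r & q at every successor {b, d, f}.
      []r & q fails at b, so []([]r & q) is false at g.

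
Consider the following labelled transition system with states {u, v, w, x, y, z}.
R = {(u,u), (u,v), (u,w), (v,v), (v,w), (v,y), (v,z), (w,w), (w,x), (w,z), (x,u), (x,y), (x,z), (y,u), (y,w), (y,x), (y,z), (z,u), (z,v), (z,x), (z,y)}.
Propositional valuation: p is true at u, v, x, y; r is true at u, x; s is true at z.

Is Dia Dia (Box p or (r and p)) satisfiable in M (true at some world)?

Yes

Recall that Box ψ holds at a world iff ψ holds at every accessible world, and Dia ψ holds iff ψ holds at some accessible world.
Let φ = Dia Dia (Box p or (r and p)). Evaluate φ at each world:
  u (successors {u, v, w}): φ is true.
  v (successors {v, w, y, z}): φ is true.
  w (successors {w, x, z}): φ is true.
  x (successors {u, y, z}): φ is true.
  y (successors {u, w, x, z}): φ is true.
  z (successors {u, v, x, y}): φ is true.
Detail at u (witness):
  At u: Dia Dia (Box p or (r and p)) requires Dia (Box p or (r and p)) at some successor in {u, v, w}.
    Dia (Box p or (r and p)) holds at u, so Dia Dia (Box p or (r and p)) is true at u.
      At u: Dia (Box p or (r and p)) requires Box p or (r and p) at some successor in {u, v, w}.
        Box p or (r and p) holds at u, so Dia (Box p or (r and p)) is true at u.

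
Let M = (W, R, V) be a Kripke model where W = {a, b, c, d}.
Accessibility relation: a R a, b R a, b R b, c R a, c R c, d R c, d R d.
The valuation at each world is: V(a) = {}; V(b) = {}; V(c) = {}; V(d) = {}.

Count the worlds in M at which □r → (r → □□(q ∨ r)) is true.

Let φ = □r → (r → □□(q ∨ r)). Evaluate φ at each world:
  a (successors {a}): φ is true.
  b (successors {a, b}): φ is true.
  c (successors {a, c}): φ is true.
  d (successors {c, d}): φ is true.
For instance, at c:
  At c: □r is false, r → □□(q ∨ r) is true, so □r → (r → □□(q ∨ r)) is true.
    At c: □r requires r at every successor {a, c}.
      r fails at a, so □r is false at c.
    At c: r is false, □□(q ∨ r) is false, so r → □□(q ∨ r) is true.
      At c: □□(q ∨ r) requires □(q ∨ r) at every successor {a, c}.
        □(q ∨ r) fails at a, so □□(q ∨ r) is false at c.
Satisfying worlds: {a, b, c, d}

4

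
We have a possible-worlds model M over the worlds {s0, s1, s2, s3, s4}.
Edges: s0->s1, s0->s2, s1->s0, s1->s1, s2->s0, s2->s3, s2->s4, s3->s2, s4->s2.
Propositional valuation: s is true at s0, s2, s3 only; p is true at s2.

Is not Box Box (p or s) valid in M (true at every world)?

Let φ = not Box Box (p or s). Evaluate φ at each world:
  s0 (successors {s1, s2}): φ is true.
  s1 (successors {s0, s1}): φ is true.
  s2 (successors {s0, s3, s4}): φ is true.
  s3 (successors {s2}): φ is true.
  s4 (successors {s2}): φ is true.
For instance, at s2:
  At s2: Box Box (p or s) is false, so not Box Box (p or s) is true.
    At s2: Box Box (p or s) requires Box (p or s) at every successor {s0, s3, s4}.
      Box (p or s) fails at s0, so Box Box (p or s) is false at s2.

Yes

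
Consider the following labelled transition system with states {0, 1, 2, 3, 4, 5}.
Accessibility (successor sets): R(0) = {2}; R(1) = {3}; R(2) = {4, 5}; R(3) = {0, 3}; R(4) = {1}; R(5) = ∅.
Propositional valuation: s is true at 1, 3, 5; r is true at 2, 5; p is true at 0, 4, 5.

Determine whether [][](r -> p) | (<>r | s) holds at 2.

Yes

At 2: [][](r -> p) is true, <>r | s is true, so [][](r -> p) | (<>r | s) is true.
  At 2: [][](r -> p) requires [](r -> p) at every successor {4, 5}.
      At 4: [](r -> p) requires r -> p at every successor {1}.
        At 1: r -> p is true.
      So [](r -> p) is true at 4.
      At 5: no accessible worlds, so [](r -> p) holds vacuously.
  So [][](r -> p) is true at 2.
  At 2: <>r is true, s is false, so <>r | s is true.
    At 2: <>r requires r at some successor in {4, 5}.
      r holds at 5, so <>r is true at 2.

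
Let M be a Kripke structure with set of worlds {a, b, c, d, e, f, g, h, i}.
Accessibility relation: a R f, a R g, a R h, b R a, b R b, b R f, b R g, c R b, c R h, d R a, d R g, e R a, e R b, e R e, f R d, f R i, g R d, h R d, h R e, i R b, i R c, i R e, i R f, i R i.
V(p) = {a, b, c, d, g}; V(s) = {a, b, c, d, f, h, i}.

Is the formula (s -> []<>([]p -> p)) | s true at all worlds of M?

Let φ = (s -> []<>([]p -> p)) | s. Evaluate φ at each world:
  a (successors {f, g, h}): φ is true.
  b (successors {a, b, f, g}): φ is true.
  c (successors {b, h}): φ is true.
  d (successors {a, g}): φ is true.
  e (successors {a, b, e}): φ is true.
  f (successors {d, i}): φ is true.
  g (successors {d}): φ is true.
  h (successors {d, e}): φ is true.
  i (successors {b, c, e, f, i}): φ is true.
For instance, at b:
  At b: s -> []<>([]p -> p) is true, s is true, so (s -> []<>([]p -> p)) | s is true.
    At b: s is true, []<>([]p -> p) is true, so s -> []<>([]p -> p) is true.
      At b: []<>([]p -> p) requires <>([]p -> p) at every successor {a, b, f, g}.
        At a: <>([]p -> p) is true.
        At b: <>([]p -> p) is true.
        At f: <>([]p -> p) is true.
        At g: <>([]p -> p) is true.
      So []<>([]p -> p) is true at b.

Yes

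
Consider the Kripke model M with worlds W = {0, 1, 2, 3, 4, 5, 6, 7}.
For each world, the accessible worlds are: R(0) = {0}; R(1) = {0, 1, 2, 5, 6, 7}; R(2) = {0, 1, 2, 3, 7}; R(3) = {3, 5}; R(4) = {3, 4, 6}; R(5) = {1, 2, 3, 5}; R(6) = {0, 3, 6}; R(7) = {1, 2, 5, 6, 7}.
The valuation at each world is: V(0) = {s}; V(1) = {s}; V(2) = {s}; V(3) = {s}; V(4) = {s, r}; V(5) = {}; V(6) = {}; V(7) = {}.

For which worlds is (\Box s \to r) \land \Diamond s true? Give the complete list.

1, 2, 3, 4, 5, 6, 7

Let φ = (\Box s \to r) \land \Diamond s. Evaluate φ at each world:
  0 (successors {0}): φ is false.
  1 (successors {0, 1, 2, 5, 6, 7}): φ is true.
  2 (successors {0, 1, 2, 3, 7}): φ is true.
  3 (successors {3, 5}): φ is true.
  4 (successors {3, 4, 6}): φ is true.
  5 (successors {1, 2, 3, 5}): φ is true.
  6 (successors {0, 3, 6}): φ is true.
  7 (successors {1, 2, 5, 6, 7}): φ is true.
For instance, at 2:
  At 2: \Box s \to r is true, \Diamond s is true, so (\Box s \to r) \land \Diamond s is true.
    At 2: \Box s is false, r is false, so \Box s \to r is true.
      At 2: \Box s requires s at every successor {0, 1, 2, 3, 7}.
        s fails at 7, so \Box s is false at 2.
    At 2: \Diamond s requires s at some successor in {0, 1, 2, 3, 7}.
      s holds at 0, so \Diamond s is true at 2.
Satisfying worlds: {1, 2, 3, 4, 5, 6, 7}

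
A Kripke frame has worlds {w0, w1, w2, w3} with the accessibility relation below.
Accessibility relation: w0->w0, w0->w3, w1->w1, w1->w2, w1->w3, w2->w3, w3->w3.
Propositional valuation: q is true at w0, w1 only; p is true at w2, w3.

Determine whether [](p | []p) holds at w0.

At w0: [](p | []p) requires p | []p at every successor {w0, w3}.
  p | []p fails at w0, so [](p | []p) is false at w0.
    At w0: p is false, []p is false, so p | []p is false.
      At w0: []p requires p at every successor {w0, w3}.
        p fails at w0, so []p is false at w0.

No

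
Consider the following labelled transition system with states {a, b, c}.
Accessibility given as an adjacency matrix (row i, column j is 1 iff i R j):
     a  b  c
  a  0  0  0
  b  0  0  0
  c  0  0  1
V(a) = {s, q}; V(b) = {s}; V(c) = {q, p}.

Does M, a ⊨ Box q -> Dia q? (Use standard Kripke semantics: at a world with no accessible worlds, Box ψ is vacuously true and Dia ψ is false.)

At a: Box q is true, Dia q is false, so Box q -> Dia q is false.
  At a: no accessible worlds, so Box q holds vacuously.
  At a: no accessible worlds, so Dia q is false.

No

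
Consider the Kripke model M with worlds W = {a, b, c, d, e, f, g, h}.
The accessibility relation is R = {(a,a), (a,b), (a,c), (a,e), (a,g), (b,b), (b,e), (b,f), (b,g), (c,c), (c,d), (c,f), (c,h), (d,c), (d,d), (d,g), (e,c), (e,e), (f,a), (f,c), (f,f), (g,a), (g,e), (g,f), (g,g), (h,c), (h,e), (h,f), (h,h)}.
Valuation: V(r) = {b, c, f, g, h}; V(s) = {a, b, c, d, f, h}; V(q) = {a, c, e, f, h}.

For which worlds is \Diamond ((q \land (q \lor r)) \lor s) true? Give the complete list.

a, b, c, d, e, f, g, h

Let φ = \Diamond ((q \land (q \lor r)) \lor s). Evaluate φ at each world:
  a (successors {a, b, c, e, g}): φ is true.
  b (successors {b, e, f, g}): φ is true.
  c (successors {c, d, f, h}): φ is true.
  d (successors {c, d, g}): φ is true.
  e (successors {c, e}): φ is true.
  f (successors {a, c, f}): φ is true.
  g (successors {a, e, f, g}): φ is true.
  h (successors {c, e, f, h}): φ is true.
For instance, at f:
  At f: \Diamond ((q \land (q \lor r)) \lor s) requires (q \land (q \lor r)) \lor s at some successor in {a, c, f}.
    (q \land (q \lor r)) \lor s holds at a, so \Diamond ((q \land (q \lor r)) \lor s) is true at f.
Satisfying worlds: {a, b, c, d, e, f, g, h}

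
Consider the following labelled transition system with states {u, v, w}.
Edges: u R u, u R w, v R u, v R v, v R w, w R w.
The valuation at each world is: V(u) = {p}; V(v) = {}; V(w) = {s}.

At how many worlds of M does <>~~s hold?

Recall that <>ψ holds at a world iff ψ holds at some accessible world.
Let φ = <>~~s. Evaluate φ at each world:
  u (successors {u, w}): φ is true.
  v (successors {u, v, w}): φ is true.
  w (successors {w}): φ is true.
For instance, at v:
  At v: <>~~s requires ~~s at some successor in {u, v, w}.
    ~~s holds at w, so <>~~s is true at v.
Satisfying worlds: {u, v, w}

3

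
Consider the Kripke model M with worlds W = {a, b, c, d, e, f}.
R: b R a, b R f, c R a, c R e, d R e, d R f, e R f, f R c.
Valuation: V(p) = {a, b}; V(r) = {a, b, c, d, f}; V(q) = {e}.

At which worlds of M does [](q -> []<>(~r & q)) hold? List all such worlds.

Let φ = [](q -> []<>(~r & q)). Evaluate φ at each world:
  a (successors ∅): φ is true.
  b (successors {a, f}): φ is true.
  c (successors {a, e}): φ is false.
  d (successors {e, f}): φ is false.
  e (successors {f}): φ is true.
  f (successors {c}): φ is true.
For instance, at d:
  At d: [](q -> []<>(~r & q)) requires q -> []<>(~r & q) at every successor {e, f}.
    q -> []<>(~r & q) fails at e, so [](q -> []<>(~r & q)) is false at d.
      At e: q is true, []<>(~r & q) is false, so q -> []<>(~r & q) is false.
Satisfying worlds: {a, b, e, f}

a, b, e, f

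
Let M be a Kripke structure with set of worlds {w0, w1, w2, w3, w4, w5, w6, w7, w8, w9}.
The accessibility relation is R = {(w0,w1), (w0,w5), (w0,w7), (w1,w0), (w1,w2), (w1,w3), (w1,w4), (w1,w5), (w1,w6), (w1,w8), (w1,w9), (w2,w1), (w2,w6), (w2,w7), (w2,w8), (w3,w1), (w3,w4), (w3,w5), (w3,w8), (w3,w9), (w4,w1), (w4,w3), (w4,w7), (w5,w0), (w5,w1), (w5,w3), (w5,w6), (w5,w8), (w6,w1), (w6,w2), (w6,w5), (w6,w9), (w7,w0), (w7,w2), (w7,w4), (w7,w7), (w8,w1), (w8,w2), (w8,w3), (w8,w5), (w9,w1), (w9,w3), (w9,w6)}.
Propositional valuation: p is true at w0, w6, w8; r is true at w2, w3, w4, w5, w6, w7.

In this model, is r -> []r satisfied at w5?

No

Recall that []ψ holds at a world iff ψ holds at every accessible world, and <>ψ holds iff ψ holds at some accessible world.
At w5: r is true, []r is false, so r -> []r is false.
  At w5: []r requires r at every successor {w0, w1, w3, w6, w8}.
    r fails at w0, so []r is false at w5.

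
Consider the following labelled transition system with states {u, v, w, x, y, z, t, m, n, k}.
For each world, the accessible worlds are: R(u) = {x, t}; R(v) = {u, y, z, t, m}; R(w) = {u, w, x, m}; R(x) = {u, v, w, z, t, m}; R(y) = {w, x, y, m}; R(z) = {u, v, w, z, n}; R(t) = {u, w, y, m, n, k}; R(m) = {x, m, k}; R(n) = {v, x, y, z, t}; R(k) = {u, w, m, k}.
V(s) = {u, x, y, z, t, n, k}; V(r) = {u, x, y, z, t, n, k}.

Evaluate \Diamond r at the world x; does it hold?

Yes

Recall that \Diamond ψ holds at a world iff ψ holds at some accessible world.
At x: \Diamond r requires r at some successor in {u, v, w, z, t, m}.
  r holds at u, so \Diamond r is true at x.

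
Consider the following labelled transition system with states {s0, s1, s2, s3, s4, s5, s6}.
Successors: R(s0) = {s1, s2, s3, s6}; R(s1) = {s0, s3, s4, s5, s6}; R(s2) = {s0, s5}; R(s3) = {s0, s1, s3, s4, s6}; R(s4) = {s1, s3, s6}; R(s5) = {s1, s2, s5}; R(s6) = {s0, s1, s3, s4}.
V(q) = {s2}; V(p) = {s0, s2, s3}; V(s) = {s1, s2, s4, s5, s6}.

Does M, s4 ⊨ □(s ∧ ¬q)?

At s4: □(s ∧ ¬q) requires s ∧ ¬q at every successor {s1, s3, s6}.
  s ∧ ¬q fails at s3, so □(s ∧ ¬q) is false at s4.

No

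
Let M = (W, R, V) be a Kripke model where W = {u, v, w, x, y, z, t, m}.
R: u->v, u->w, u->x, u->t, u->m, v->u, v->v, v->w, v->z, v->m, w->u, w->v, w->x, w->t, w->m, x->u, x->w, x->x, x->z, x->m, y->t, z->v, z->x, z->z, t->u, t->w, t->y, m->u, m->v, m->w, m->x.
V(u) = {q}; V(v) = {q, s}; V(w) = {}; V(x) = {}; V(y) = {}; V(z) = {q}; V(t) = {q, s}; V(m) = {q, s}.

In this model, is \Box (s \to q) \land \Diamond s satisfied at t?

No

Recall that \Box ψ holds at a world iff ψ holds at every accessible world, and \Diamond ψ holds iff ψ holds at some accessible world.
At t: \Box (s \to q) is true, \Diamond s is false, so \Box (s \to q) \land \Diamond s is false.
  At t: \Box (s \to q) requires s \to q at every successor {u, w, y}.
    At u: s \to q is true.
    At w: s \to q is true.
    At y: s \to q is true.
  So \Box (s \to q) is true at t.
  At t: \Diamond s requires s at some successor in {u, w, y}.
    At u: s is false.
    At w: s is false.
    At y: s is false.
  So \Diamond s is false at t.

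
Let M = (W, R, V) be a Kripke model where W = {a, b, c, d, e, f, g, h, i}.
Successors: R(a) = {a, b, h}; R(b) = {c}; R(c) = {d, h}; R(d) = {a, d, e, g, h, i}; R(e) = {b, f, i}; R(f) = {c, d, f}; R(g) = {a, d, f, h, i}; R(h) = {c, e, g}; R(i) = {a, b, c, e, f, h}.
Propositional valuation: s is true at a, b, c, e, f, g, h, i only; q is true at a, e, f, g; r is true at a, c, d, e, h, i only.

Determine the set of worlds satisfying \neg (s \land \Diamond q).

b, c, d

Recall that \Diamond ψ holds at a world iff ψ holds at some accessible world.
Let φ = \neg (s \land \Diamond q). Evaluate φ at each world:
  a (successors {a, b, h}): φ is false.
  b (successors {c}): φ is true.
  c (successors {d, h}): φ is true.
  d (successors {a, d, e, g, h, i}): φ is true.
  e (successors {b, f, i}): φ is false.
  f (successors {c, d, f}): φ is false.
  g (successors {a, d, f, h, i}): φ is false.
  h (successors {c, e, g}): φ is false.
  i (successors {a, b, c, e, f, h}): φ is false.
For instance, at e:
  At e: s \land \Diamond q is true, so \neg (s \land \Diamond q) is false.
    At e: s is true, \Diamond q is true, so s \land \Diamond q is true.
      At e: \Diamond q requires q at some successor in {b, f, i}.
        q holds at f, so \Diamond q is true at e.
Satisfying worlds: {b, c, d}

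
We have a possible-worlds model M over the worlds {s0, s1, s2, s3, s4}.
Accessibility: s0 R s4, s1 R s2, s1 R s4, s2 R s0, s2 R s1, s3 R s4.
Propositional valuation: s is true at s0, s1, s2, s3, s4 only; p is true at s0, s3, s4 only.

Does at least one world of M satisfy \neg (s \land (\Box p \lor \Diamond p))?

Recall that \Box ψ holds at a world iff ψ holds at every accessible world, and \Diamond ψ holds iff ψ holds at some accessible world.
Let φ = \neg (s \land (\Box p \lor \Diamond p)). Evaluate φ at each world:
  s0 (successors {s4}): φ is false.
  s1 (successors {s2, s4}): φ is false.
  s2 (successors {s0, s1}): φ is false.
  s3 (successors {s4}): φ is false.
  s4 (successors ∅): φ is false.
For instance, at s2:
  At s2: s \land (\Box p \lor \Diamond p) is true, so \neg (s \land (\Box p \lor \Diamond p)) is false.
    At s2: s is true, \Box p \lor \Diamond p is true, so s \land (\Box p \lor \Diamond p) is true.
      At s2: \Box p is false, \Diamond p is true, so \Box p \lor \Diamond p is true.

No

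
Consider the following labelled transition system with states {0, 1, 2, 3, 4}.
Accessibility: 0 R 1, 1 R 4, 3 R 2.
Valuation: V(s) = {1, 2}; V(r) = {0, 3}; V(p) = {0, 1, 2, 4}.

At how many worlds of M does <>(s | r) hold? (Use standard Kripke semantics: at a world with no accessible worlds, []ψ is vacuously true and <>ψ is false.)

Let φ = <>(s | r). Evaluate φ at each world:
  0 (successors {1}): φ is true.
  1 (successors {4}): φ is false.
  2 (successors ∅): φ is false.
  3 (successors {2}): φ is true.
  4 (successors ∅): φ is false.
For instance, at 1:
  At 1: <>(s | r) requires s | r at some successor in {4}.
    At 4: s | r is false.
  So <>(s | r) is false at 1.
Satisfying worlds: {0, 3}

2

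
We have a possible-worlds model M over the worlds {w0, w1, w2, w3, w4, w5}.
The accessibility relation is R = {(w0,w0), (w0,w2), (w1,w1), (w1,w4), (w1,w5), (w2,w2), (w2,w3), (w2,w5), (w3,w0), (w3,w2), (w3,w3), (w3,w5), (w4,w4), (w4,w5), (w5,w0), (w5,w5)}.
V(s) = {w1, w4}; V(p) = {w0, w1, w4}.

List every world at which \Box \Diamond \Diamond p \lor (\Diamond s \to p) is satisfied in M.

w0, w1, w2, w3, w4, w5

Let φ = \Box \Diamond \Diamond p \lor (\Diamond s \to p). Evaluate φ at each world:
  w0 (successors {w0, w2}): φ is true.
  w1 (successors {w1, w4, w5}): φ is true.
  w2 (successors {w2, w3, w5}): φ is true.
  w3 (successors {w0, w2, w3, w5}): φ is true.
  w4 (successors {w4, w5}): φ is true.
  w5 (successors {w0, w5}): φ is true.
For instance, at w2:
  At w2: \Box \Diamond \Diamond p is true, \Diamond s \to p is true, so \Box \Diamond \Diamond p \lor (\Diamond s \to p) is true.
    At w2: \Box \Diamond \Diamond p requires \Diamond \Diamond p at every successor {w2, w3, w5}.
      At w2: \Diamond \Diamond p is true.
      At w3: \Diamond \Diamond p is true.
      At w5: \Diamond \Diamond p is true.
    So \Box \Diamond \Diamond p is true at w2.
    At w2: \Diamond s is false, p is false, so \Diamond s \to p is true.
      At w2: \Diamond s requires s at some successor in {w2, w3, w5}.
        At w2: s is false.
        At w3: s is false.
        At w5: s is false.
      So \Diamond s is false at w2.
Satisfying worlds: {w0, w1, w2, w3, w4, w5}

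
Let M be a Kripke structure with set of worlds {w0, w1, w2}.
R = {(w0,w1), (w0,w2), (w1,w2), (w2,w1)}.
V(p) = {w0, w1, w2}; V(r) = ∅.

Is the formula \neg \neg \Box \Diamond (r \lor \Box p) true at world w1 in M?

Yes

At w1: \neg \Box \Diamond (r \lor \Box p) is false, so \neg \neg \Box \Diamond (r \lor \Box p) is true.
  At w1: \Box \Diamond (r \lor \Box p) is true, so \neg \Box \Diamond (r \lor \Box p) is false.
    At w1: \Box \Diamond (r \lor \Box p) requires \Diamond (r \lor \Box p) at every successor {w2}.
      At w2: \Diamond (r \lor \Box p) is true.
    So \Box \Diamond (r \lor \Box p) is true at w1.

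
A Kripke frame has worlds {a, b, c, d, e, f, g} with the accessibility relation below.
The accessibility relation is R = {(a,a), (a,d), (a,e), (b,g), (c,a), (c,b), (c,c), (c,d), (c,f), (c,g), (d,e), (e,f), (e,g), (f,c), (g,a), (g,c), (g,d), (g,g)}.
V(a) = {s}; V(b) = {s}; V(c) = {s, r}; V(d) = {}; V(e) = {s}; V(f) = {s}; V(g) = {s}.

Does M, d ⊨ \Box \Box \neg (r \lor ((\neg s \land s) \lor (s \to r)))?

Yes

At d: \Box \Box \neg (r \lor ((\neg s \land s) \lor (s \to r))) requires \Box \neg (r \lor ((\neg s \land s) \lor (s \to r))) at every successor {e}.
    At e: \Box \neg (r \lor ((\neg s \land s) \lor (s \to r))) requires \neg (r \lor ((\neg s \land s) \lor (s \to r))) at every successor {f, g}.
      At f: \neg (r \lor ((\neg s \land s) \lor (s \to r))) is true.
      At g: \neg (r \lor ((\neg s \land s) \lor (s \to r))) is true.
    So \Box \neg (r \lor ((\neg s \land s) \lor (s \to r))) is true at e.
So \Box \Box \neg (r \lor ((\neg s \land s) \lor (s \to r))) is true at d.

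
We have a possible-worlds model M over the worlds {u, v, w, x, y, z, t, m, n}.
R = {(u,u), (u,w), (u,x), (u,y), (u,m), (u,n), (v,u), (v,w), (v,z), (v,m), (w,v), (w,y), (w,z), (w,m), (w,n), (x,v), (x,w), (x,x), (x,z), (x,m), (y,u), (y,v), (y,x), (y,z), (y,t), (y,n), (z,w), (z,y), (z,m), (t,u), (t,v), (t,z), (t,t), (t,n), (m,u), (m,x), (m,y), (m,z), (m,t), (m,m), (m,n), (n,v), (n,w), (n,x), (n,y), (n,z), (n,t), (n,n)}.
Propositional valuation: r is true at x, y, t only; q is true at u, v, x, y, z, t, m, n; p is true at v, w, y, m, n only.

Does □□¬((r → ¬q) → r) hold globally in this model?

Recall that □ψ holds at a world iff ψ holds at every accessible world, and ◇ψ holds iff ψ holds at some accessible world.
Let φ = □□¬((r → ¬q) → r). Evaluate φ at each world:
  u (successors {u, w, x, y, m, n}): φ is false.
  v (successors {u, w, z, m}): φ is false.
  w (successors {v, y, z, m, n}): φ is false.
  x (successors {v, w, x, z, m}): φ is false.
  y (successors {u, v, x, z, t, n}): φ is false.
  z (successors {w, y, m}): φ is false.
  t (successors {u, v, z, t, n}): φ is false.
  m (successors {u, x, y, z, t, m, n}): φ is false.
  n (successors {v, w, x, y, z, t, n}): φ is false.
Detail at u (counterexample):
  At u: □□¬((r → ¬q) → r) requires □¬((r → ¬q) → r) at every successor {u, w, x, y, m, n}.
    □¬((r → ¬q) → r) fails at u, so □□¬((r → ¬q) → r) is false at u.
      At u: □¬((r → ¬q) → r) requires ¬((r → ¬q) → r) at every successor {u, w, x, y, m, n}.
        ¬((r → ¬q) → r) fails at x, so □¬((r → ¬q) → r) is false at u.

No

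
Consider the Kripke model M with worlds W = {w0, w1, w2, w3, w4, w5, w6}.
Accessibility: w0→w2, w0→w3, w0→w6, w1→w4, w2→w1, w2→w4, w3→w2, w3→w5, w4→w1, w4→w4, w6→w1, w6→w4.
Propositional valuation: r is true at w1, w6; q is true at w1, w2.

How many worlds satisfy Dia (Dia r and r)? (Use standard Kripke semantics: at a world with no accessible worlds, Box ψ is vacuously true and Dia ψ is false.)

Recall that Dia ψ holds at a world iff ψ holds at some accessible world.
Let φ = Dia (Dia r and r). Evaluate φ at each world:
  w0 (successors {w2, w3, w6}): φ is true.
  w1 (successors {w4}): φ is false.
  w2 (successors {w1, w4}): φ is false.
  w3 (successors {w2, w5}): φ is false.
  w4 (successors {w1, w4}): φ is false.
  w5 (successors ∅): φ is false.
  w6 (successors {w1, w4}): φ is false.
For instance, at w6:
  At w6: Dia (Dia r and r) requires Dia r and r at some successor in {w1, w4}.
    At w1: Dia r and r is false.
    At w4: Dia r and r is false.
  So Dia (Dia r and r) is false at w6.
Satisfying worlds: {w0}

1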